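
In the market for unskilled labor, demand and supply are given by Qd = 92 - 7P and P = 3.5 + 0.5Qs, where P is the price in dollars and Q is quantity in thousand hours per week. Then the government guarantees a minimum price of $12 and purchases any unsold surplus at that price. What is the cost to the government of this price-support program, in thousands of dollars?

Rearranging supply gives Qs = 2P - 7. Without the control the market clears where 92 - 7P = 2P - 7, i.e. P* = 11 and Q* = 15.
The floor of 12 is above the equilibrium price 11, so it binds.
At P = 12: Qd = 92 - 7·12 = 8 and Qs = 2·12 - 7 = 17.
Surplus = Qs - Qd = 9.
Government expenditure = surplus × support price = 9 × 12 = 108.

108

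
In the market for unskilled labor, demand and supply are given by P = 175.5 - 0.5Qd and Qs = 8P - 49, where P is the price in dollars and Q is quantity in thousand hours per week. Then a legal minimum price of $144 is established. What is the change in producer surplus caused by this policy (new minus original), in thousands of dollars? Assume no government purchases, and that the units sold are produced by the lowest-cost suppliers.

3848

Rearranging demand gives Qd = 351 - 2P. Equilibrium: 351 - 2P = 8P - 49, so 400 = 10P and P* = 40, Q* = 271.
Since 144 > 40, the floor is binding.
At P = 144: Qd = 351 - 2·144 = 63 and Qs = 8·144 - 49 = 1103.
Producer surplus without the control is ½ · (40 - 6.125) · 271 = 4590.0625.
With the floor, 63 units are sold at 144. The supply price at Q = 63 is 14, so PS = ½ · [(144 - 6.125) + (144 - 14)] · 63 = 8438.0625.
Change in producer surplus = 8438.0625 - 4590.0625 = 3848.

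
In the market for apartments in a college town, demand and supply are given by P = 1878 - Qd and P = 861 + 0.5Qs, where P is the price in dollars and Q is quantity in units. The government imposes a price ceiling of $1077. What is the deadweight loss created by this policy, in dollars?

Rearranging demand gives Qd = 1878 - P; rearranging supply gives Qs = 2P - 1722. Without the control the market clears where 1878 - P = 2P - 1722, i.e. P* = 1200 and Q* = 678.
Because the ceiling (1077) lies below the market-clearing price, it is binding.
At P = 1077: Qd = 1878 - 1077 = 801 and Qs = 2·1077 - 1722 = 432.
Quantity traded falls to 432. At Q = 432 the demand price is 1878 - 432 = 1446 and the supply price is (1722 + 432)/2 = 1077.
Deadweight loss = ½ · (1446 - 1077) · (678 - 432) = ½ · 369 · 246 = 45387.

45387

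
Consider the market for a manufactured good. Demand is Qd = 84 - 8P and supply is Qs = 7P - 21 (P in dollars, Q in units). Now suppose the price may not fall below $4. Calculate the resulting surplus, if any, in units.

0

In a free market, 84 - 8P = 7P - 21 gives the equilibrium P* = 7, Q* = 28.
Since 4 is below P* = 7, the floor does not bind and the free-market outcome prevails.
Since the control does not bind, there is no surplus.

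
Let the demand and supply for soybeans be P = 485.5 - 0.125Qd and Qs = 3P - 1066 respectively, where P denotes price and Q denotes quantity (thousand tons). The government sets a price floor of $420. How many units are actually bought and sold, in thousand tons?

284

Rearranging demand gives Qd = 3884 - 8P. Setting quantity demanded equal to quantity supplied, 3884 - 8P = 3P - 1066, gives P* = 450 and Q* = 284.
The floor of 420 is below the equilibrium price 450, so it is not binding; the market clears at P* = 450, Q* = 284.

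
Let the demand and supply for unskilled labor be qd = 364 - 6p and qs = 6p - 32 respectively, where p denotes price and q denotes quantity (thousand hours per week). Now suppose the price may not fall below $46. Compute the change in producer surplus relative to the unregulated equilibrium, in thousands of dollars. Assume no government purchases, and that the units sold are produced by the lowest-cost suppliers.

637

In a free market, 364 - 6p = 6p - 32 gives the equilibrium p* = 33, q* = 166.
Because the floor (46) lies above the market-clearing price, it is binding.
At p = 46: qd = 364 - 6·46 = 88 and qs = 6·46 - 32 = 244.
Producer surplus without the control is ½ · (33 - 16/3) · 166 = 6889/3.
With the floor, 88 units are sold at 46. The supply price at q = 88 is 20, so PS = ½ · [(46 - 16/3) + (46 - 20)] · 88 = 8800/3.
Change in producer surplus = 8800/3 - 6889/3 = 637.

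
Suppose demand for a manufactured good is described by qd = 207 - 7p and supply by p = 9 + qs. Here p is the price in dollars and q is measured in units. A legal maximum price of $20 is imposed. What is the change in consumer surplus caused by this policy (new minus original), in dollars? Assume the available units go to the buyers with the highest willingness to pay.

Rearranging supply gives qs = p - 9. Equilibrium: 207 - 7p = p - 9, so 216 = 8p and p* = 27, q* = 18.
Because the ceiling (20) lies below the market-clearing price, it is binding.
At p = 20: qd = 207 - 7·20 = 67 and qs = 20 - 9 = 11.
Consumer surplus without the control is ½ · (207/7 - 27) · 18 = 162/7.
With the ceiling, 11 units are sold at 20 (assume they go to the highest-value buyers). The demand price at q = 11 is 28, so CS = ½ · [(207/7 - 20) + (28 - 20)] · 11 = 1353/14.
Change in consumer surplus = 1353/14 - 162/7 = 73.5.

73.5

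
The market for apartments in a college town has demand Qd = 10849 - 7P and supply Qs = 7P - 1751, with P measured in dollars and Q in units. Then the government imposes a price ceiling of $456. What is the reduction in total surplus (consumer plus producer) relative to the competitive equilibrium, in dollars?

Equilibrium: 10849 - 7P = 7P - 1751, so 12600 = 14P and P* = 900, Q* = 4549.
Because the ceiling (456) lies below the market-clearing price, it is binding.
At P = 456: Qd = 10849 - 7·456 = 7657 and Qs = 7·456 - 1751 = 1441.
Quantity traded falls to 1441. At Q = 1441 the demand price is (10849 - 1441)/7 = 1344 and the supply price is (1751 + 1441)/7 = 456.
Deadweight loss = ½ · (1344 - 456) · (4549 - 1441) = ½ · 888 · 3108 = 1379952.

1379952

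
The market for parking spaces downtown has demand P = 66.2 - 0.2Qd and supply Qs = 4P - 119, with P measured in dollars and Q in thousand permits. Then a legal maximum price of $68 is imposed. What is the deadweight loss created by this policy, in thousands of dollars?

0

Rearranging demand gives Qd = 331 - 5P. Setting quantity demanded equal to quantity supplied, 331 - 5P = 4P - 119, gives P* = 50 and Q* = 81.
The ceiling of 68 is above the equilibrium price 50, so it is not binding; the market clears at P* = 50, Q* = 81.
Since the control does not bind, no trades are prevented and deadweight loss is zero.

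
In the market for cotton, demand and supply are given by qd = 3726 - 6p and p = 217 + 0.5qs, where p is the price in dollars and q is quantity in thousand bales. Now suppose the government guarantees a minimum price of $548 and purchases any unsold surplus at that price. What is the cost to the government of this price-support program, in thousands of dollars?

122752

Rearranging supply gives qs = 2p - 434. Without the control the market clears where 3726 - 6p = 2p - 434, i.e. p* = 520 and q* = 606.
Because the floor (548) lies above the market-clearing price, it is binding.
At p = 548: qd = 3726 - 6·548 = 438 and qs = 2·548 - 434 = 662.
Surplus = qs - qd = 224.
Government expenditure = surplus × support price = 224 × 548 = 122752.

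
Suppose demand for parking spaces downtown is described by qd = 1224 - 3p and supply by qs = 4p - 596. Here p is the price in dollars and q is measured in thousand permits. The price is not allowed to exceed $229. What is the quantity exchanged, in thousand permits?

320

In a free market, 1224 - 3p = 4p - 596 gives the equilibrium p* = 260, q* = 444.
Since 229 < 260, the ceiling is binding.
At p = 229: qd = 1224 - 3·229 = 537 and qs = 4·229 - 596 = 320.
The quantity actually transacted is the short side, supply: 320.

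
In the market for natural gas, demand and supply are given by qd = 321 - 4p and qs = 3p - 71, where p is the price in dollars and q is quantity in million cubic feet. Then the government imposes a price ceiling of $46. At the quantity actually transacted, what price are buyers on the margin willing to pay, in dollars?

Without the control the market clears where 321 - 4p = 3p - 71, i.e. p* = 56 and q* = 97.
The ceiling of 46 is below the equilibrium price 56, so it binds.
At p = 46: qd = 321 - 4·46 = 137 and qs = 3·46 - 71 = 67.
Only 67 units reach the market. On the demand curve, the marginal buyer's willingness to pay at q = 67 is (321 - 67)/4 = 63.5.

63.5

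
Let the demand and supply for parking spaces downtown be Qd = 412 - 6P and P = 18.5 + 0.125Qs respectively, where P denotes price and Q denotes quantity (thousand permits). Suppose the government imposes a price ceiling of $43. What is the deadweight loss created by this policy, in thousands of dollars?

Rearranging supply gives Qs = 8P - 148. Equilibrium: 412 - 6P = 8P - 148, so 560 = 14P and P* = 40, Q* = 172.
The ceiling of 43 is above the equilibrium price 40, so it is not binding; the market clears at P* = 40, Q* = 172.
Since the control does not bind, no trades are prevented and deadweight loss is zero.

0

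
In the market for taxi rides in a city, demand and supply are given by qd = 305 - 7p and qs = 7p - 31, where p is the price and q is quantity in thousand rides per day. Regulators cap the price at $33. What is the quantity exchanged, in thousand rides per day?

137

Equilibrium: 305 - 7p = 7p - 31, so 336 = 14p and p* = 24, q* = 137.
The ceiling of 33 is above the equilibrium price 24, so it is not binding; the market clears at p* = 24, q* = 137.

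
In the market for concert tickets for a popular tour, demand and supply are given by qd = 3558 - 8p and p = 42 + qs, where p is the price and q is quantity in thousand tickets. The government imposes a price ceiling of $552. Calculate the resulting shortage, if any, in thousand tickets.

Rearranging supply gives qs = p - 42. Equilibrium: 3558 - 8p = p - 42, so 3600 = 9p and p* = 400, q* = 358.
Since 552 is above p* = 400, the ceiling does not bind and the free-market outcome prevails.
Since the control does not bind, there is no shortage.

0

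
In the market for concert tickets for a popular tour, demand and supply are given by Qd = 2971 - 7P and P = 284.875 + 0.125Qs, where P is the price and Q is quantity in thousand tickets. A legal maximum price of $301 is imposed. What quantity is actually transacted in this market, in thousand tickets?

129

Rearranging supply gives Qs = 8P - 2279. Setting quantity demanded equal to quantity supplied, 2971 - 7P = 8P - 2279, gives P* = 350 and Q* = 521.
The ceiling of 301 is below the equilibrium price 350, so it binds.
At P = 301: Qd = 2971 - 7·301 = 864 and Qs = 8·301 - 2279 = 129.
The quantity actually transacted is the short side, supply: 129.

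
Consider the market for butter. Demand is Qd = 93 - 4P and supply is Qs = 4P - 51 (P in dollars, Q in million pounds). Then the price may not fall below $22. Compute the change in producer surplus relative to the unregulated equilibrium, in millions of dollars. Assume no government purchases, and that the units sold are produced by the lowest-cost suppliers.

Setting quantity demanded equal to quantity supplied, 93 - 4P = 4P - 51, gives P* = 18 and Q* = 21.
Because the floor (22) lies above the market-clearing price, it is binding.
At P = 22: Qd = 93 - 4·22 = 5 and Qs = 4·22 - 51 = 37.
Producer surplus without the control is ½ · (18 - 12.75) · 21 = 55.125.
With the floor, 5 units are sold at 22. The supply price at Q = 5 is 14, so PS = ½ · [(22 - 12.75) + (22 - 14)] · 5 = 43.125.
Change in producer surplus = 43.125 - 55.125 = -12.

-12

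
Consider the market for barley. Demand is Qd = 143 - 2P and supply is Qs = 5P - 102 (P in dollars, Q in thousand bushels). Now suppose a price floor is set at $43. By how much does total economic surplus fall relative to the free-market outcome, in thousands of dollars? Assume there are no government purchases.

89.6

Without the control the market clears where 143 - 2P = 5P - 102, i.e. P* = 35 and Q* = 73.
Because the floor (43) lies above the market-clearing price, it is binding.
At P = 43: Qd = 143 - 2·43 = 57 and Qs = 5·43 - 102 = 113.
Quantity traded falls to 57. At Q = 57 the demand price is (143 - 57)/2 = 43 and the supply price is (102 + 57)/5 = 31.8.
Deadweight loss = ½ · (43 - 31.8) · (73 - 57) = ½ · 11.2 · 16 = 89.6.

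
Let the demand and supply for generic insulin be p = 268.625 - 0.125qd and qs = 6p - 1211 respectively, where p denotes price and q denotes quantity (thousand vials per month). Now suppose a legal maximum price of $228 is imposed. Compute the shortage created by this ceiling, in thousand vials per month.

Rearranging demand gives qd = 2149 - 8p. Without the control the market clears where 2149 - 8p = 6p - 1211, i.e. p* = 240 and q* = 229.
Because the ceiling (228) lies below the market-clearing price, it is binding.
At p = 228: qd = 2149 - 8·228 = 325 and qs = 6·228 - 1211 = 157.
Shortage = qd - qs = 325 - 157 = 168.

168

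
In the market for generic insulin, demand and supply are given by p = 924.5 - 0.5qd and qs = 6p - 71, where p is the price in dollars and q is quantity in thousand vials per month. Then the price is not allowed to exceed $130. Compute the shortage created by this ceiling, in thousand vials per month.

Rearranging demand gives qd = 1849 - 2p. Setting quantity demanded equal to quantity supplied, 1849 - 2p = 6p - 71, gives p* = 240 and q* = 1369.
The ceiling of 130 is below the equilibrium price 240, so it binds.
At p = 130: qd = 1849 - 2·130 = 1589 and qs = 6·130 - 71 = 709.
Shortage = qd - qs = 1589 - 709 = 880.

880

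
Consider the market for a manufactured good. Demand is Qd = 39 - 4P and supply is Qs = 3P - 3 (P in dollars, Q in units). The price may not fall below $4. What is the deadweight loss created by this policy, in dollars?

Equilibrium: 39 - 4P = 3P - 3, so 42 = 7P and P* = 6, Q* = 15.
The floor of 4 is below the equilibrium price 6, so it is not binding; the market clears at P* = 6, Q* = 15.
Since the control does not bind, no trades are prevented and deadweight loss is zero.

0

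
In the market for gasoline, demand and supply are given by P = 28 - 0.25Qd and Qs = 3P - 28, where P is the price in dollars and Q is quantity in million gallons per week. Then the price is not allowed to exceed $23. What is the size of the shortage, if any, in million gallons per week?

Rearranging demand gives Qd = 112 - 4P. Without the control the market clears where 112 - 4P = 3P - 28, i.e. P* = 20 and Q* = 32.
Since 23 is above P* = 20, the ceiling does not bind and the free-market outcome prevails.
Since the control does not bind, there is no shortage.

0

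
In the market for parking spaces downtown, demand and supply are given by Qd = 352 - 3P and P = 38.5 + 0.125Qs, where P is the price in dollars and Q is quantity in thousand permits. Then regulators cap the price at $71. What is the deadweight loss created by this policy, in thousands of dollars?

0

Rearranging supply gives Qs = 8P - 308. In a free market, 352 - 3P = 8P - 308 gives the equilibrium P* = 60, Q* = 172.
Since 71 is above P* = 60, the ceiling does not bind and the free-market outcome prevails.
Since the control does not bind, no trades are prevented and deadweight loss is zero.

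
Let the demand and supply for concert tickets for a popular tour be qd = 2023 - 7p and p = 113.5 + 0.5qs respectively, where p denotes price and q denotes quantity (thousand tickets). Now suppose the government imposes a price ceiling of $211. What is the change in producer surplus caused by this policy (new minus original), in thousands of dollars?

-9126

Rearranging supply gives qs = 2p - 227. In a free market, 2023 - 7p = 2p - 227 gives the equilibrium p* = 250, q* = 273.
Because the ceiling (211) lies below the market-clearing price, it is binding.
At p = 211: qd = 2023 - 7·211 = 546 and qs = 2·211 - 227 = 195.
Producer surplus without the control is ½ · (250 - 113.5) · 273 = 18632.25.
With the ceiling, producers sell 195 units at 211, so PS = ½ · (211 - 113.5) · 195 = 9506.25.
Change in producer surplus = 9506.25 - 18632.25 = -9126.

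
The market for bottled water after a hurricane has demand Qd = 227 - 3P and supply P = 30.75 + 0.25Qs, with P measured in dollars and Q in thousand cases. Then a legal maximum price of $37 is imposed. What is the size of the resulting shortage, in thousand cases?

Rearranging supply gives Qs = 4P - 123. Without the control the market clears where 227 - 3P = 4P - 123, i.e. P* = 50 and Q* = 77.
Because the ceiling (37) lies below the market-clearing price, it is binding.
At P = 37: Qd = 227 - 3·37 = 116 and Qs = 4·37 - 123 = 25.
Shortage = Qd - Qs = 116 - 25 = 91.

91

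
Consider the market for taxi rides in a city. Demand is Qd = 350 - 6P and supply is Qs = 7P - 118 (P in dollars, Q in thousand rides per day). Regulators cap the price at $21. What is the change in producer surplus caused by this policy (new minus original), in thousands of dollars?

Setting quantity demanded equal to quantity supplied, 350 - 6P = 7P - 118, gives P* = 36 and Q* = 134.
Because the ceiling (21) lies below the market-clearing price, it is binding.
At P = 21: Qd = 350 - 6·21 = 224 and Qs = 7·21 - 118 = 29.
Producer surplus without the control is ½ · (36 - 118/7) · 134 = 8978/7.
With the ceiling, producers sell 29 units at 21, so PS = ½ · (21 - 118/7) · 29 = 841/14.
Change in producer surplus = 841/14 - 8978/7 = -1222.5.

-1222.5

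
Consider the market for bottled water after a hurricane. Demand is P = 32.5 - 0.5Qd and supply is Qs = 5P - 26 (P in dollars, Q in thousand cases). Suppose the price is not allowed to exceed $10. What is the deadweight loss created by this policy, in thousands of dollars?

78.75

Rearranging demand gives Qd = 65 - 2P. Setting quantity demanded equal to quantity supplied, 65 - 2P = 5P - 26, gives P* = 13 and Q* = 39.
Since 10 < 13, the ceiling is binding.
At P = 10: Qd = 65 - 2·10 = 45 and Qs = 5·10 - 26 = 24.
Quantity traded falls to 24. At Q = 24 the demand price is (65 - 24)/2 = 20.5 and the supply price is (26 + 24)/5 = 10.
Deadweight loss = ½ · (20.5 - 10) · (39 - 24) = ½ · 10.5 · 15 = 78.75.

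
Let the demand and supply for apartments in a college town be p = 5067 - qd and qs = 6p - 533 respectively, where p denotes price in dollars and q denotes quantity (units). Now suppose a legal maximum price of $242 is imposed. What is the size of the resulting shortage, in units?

Rearranging demand gives qd = 5067 - p. In a free market, 5067 - p = 6p - 533 gives the equilibrium p* = 800, q* = 4267.
Since 242 < 800, the ceiling is binding.
At p = 242: qd = 5067 - 242 = 4825 and qs = 6·242 - 533 = 919.
Shortage = qd - qs = 4825 - 919 = 3906.

3906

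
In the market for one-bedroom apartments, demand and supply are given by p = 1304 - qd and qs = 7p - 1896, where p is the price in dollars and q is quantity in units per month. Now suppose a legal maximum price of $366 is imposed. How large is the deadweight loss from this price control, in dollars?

Rearranging demand gives qd = 1304 - p. In a free market, 1304 - p = 7p - 1896 gives the equilibrium p* = 400, q* = 904.
Since 366 < 400, the ceiling is binding.
At p = 366: qd = 1304 - 366 = 938 and qs = 7·366 - 1896 = 666.
Quantity traded falls to 666. At q = 666 the demand price is 1304 - 666 = 638 and the supply price is (1896 + 666)/7 = 366.
Deadweight loss = ½ · (638 - 366) · (904 - 666) = ½ · 272 · 238 = 32368.

32368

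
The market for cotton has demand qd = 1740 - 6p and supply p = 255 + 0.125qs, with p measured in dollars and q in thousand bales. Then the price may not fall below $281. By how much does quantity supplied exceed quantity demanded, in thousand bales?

154

Rearranging supply gives qs = 8p - 2040. Without the control the market clears where 1740 - 6p = 8p - 2040, i.e. p* = 270 and q* = 120.
Since 281 > 270, the floor is binding.
At p = 281: qd = 1740 - 6·281 = 54 and qs = 8·281 - 2040 = 208.
Surplus = qs - qd = 208 - 54 = 154.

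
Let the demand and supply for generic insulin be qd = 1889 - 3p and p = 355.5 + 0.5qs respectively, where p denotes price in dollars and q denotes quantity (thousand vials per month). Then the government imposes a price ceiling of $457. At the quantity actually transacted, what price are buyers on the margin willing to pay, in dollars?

562

Rearranging supply gives qs = 2p - 711. Without the control the market clears where 1889 - 3p = 2p - 711, i.e. p* = 520 and q* = 329.
The ceiling of 457 is below the equilibrium price 520, so it binds.
At p = 457: qd = 1889 - 3·457 = 518 and qs = 2·457 - 711 = 203.
Only 203 units reach the market. On the demand curve, the marginal buyer's willingness to pay at q = 203 is (1889 - 203)/3 = 562.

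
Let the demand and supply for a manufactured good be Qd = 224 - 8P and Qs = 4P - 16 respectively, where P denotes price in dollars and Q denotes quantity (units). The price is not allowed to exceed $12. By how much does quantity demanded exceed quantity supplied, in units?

Without the control the market clears where 224 - 8P = 4P - 16, i.e. P* = 20 and Q* = 64.
The ceiling of 12 is below the equilibrium price 20, so it binds.
At P = 12: Qd = 224 - 8·12 = 128 and Qs = 4·12 - 16 = 32.
Shortage = Qd - Qs = 128 - 32 = 96.

96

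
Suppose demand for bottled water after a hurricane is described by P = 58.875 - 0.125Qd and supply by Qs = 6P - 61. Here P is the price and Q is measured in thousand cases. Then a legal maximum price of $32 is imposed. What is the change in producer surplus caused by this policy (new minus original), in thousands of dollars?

Rearranging demand gives Qd = 471 - 8P. In a free market, 471 - 8P = 6P - 61 gives the equilibrium P* = 38, Q* = 167.
Because the ceiling (32) lies below the market-clearing price, it is binding.
At P = 32: Qd = 471 - 8·32 = 215 and Qs = 6·32 - 61 = 131.
Producer surplus without the control is ½ · (38 - 61/6) · 167 = 27889/12.
With the ceiling, producers sell 131 units at 32, so PS = ½ · (32 - 61/6) · 131 = 17161/12.
Change in producer surplus = 17161/12 - 27889/12 = -894.

-894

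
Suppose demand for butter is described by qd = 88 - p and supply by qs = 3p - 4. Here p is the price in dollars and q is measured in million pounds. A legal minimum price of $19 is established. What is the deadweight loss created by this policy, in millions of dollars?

Setting quantity demanded equal to quantity supplied, 88 - p = 3p - 4, gives p* = 23 and q* = 65.
The floor of 19 is below the equilibrium price 23, so it is not binding; the market clears at p* = 23, q* = 65.
Since the control does not bind, no trades are prevented and deadweight loss is zero.

0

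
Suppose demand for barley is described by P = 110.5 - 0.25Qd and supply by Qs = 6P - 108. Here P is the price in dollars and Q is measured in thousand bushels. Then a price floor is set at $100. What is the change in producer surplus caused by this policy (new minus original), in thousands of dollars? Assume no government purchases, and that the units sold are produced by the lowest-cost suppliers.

-810

Rearranging demand gives Qd = 442 - 4P. Equilibrium: 442 - 4P = 6P - 108, so 550 = 10P and P* = 55, Q* = 222.
Because the floor (100) lies above the market-clearing price, it is binding.
At P = 100: Qd = 442 - 4·100 = 42 and Qs = 6·100 - 108 = 492.
Producer surplus without the control is ½ · (55 - 18) · 222 = 4107.
With the floor, 42 units are sold at 100. The supply price at Q = 42 is 25, so PS = ½ · [(100 - 18) + (100 - 25)] · 42 = 3297.
Change in producer surplus = 3297 - 4107 = -810.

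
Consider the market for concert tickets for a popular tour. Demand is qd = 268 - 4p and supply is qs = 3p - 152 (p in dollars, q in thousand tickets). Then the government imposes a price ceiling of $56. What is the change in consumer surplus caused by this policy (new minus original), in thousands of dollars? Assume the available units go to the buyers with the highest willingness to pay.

46

In a free market, 268 - 4p = 3p - 152 gives the equilibrium p* = 60, q* = 28.
The ceiling of 56 is below the equilibrium price 60, so it binds.
At p = 56: qd = 268 - 4·56 = 44 and qs = 3·56 - 152 = 16.
Consumer surplus without the control is ½ · (67 - 60) · 28 = 98.
With the ceiling, 16 units are sold at 56 (assume they go to the highest-value buyers). The demand price at q = 16 is 63, so CS = ½ · [(67 - 56) + (63 - 56)] · 16 = 144.
Change in consumer surplus = 144 - 98 = 46.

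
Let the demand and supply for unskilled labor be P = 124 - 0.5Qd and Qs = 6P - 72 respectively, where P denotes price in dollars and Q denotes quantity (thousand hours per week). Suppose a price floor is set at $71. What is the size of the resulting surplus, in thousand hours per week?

Rearranging demand gives Qd = 248 - 2P. Setting quantity demanded equal to quantity supplied, 248 - 2P = 6P - 72, gives P* = 40 and Q* = 168.
The floor of 71 is above the equilibrium price 40, so it binds.
At P = 71: Qd = 248 - 2·71 = 106 and Qs = 6·71 - 72 = 354.
Surplus = Qs - Qd = 354 - 106 = 248.

248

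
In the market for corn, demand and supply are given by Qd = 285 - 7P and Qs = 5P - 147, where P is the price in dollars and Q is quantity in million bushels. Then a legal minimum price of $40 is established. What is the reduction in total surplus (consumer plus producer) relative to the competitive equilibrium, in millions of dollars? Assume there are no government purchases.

Equilibrium: 285 - 7P = 5P - 147, so 432 = 12P and P* = 36, Q* = 33.
Because the floor (40) lies above the market-clearing price, it is binding.
At P = 40: Qd = 285 - 7·40 = 5 and Qs = 5·40 - 147 = 53.
Quantity traded falls to 5. At Q = 5 the demand price is (285 - 5)/7 = 40 and the supply price is (147 + 5)/5 = 30.4.
Deadweight loss = ½ · (40 - 30.4) · (33 - 5) = ½ · 9.6 · 28 = 134.4.

134.4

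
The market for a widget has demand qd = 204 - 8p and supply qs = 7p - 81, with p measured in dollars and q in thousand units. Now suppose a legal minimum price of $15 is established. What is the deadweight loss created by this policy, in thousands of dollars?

In a free market, 204 - 8p = 7p - 81 gives the equilibrium p* = 19, q* = 52.
The floor of 15 is below the equilibrium price 19, so it is not binding; the market clears at p* = 19, q* = 52.
Since the control does not bind, no trades are prevented and deadweight loss is zero.

0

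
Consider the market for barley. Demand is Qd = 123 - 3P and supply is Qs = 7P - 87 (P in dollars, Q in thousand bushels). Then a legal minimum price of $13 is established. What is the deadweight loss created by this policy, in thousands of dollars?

Without the control the market clears where 123 - 3P = 7P - 87, i.e. P* = 21 and Q* = 60.
Since 13 is below P* = 21, the floor does not bind and the free-market outcome prevails.
Since the control does not bind, no trades are prevented and deadweight loss is zero.

0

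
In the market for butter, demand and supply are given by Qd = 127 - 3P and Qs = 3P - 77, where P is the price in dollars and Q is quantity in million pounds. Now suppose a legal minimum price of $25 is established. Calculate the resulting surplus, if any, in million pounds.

0

Without the control the market clears where 127 - 3P = 3P - 77, i.e. P* = 34 and Q* = 25.
The floor of 25 is below the equilibrium price 34, so it is not binding; the market clears at P* = 34, Q* = 25.
Since the control does not bind, there is no surplus.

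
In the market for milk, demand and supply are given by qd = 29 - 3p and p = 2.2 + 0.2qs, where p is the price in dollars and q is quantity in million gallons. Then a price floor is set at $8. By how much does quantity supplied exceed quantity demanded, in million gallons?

Rearranging supply gives qs = 5p - 11. Setting quantity demanded equal to quantity supplied, 29 - 3p = 5p - 11, gives p* = 5 and q* = 14.
Since 8 > 5, the floor is binding.
At p = 8: qd = 29 - 3·8 = 5 and qs = 5·8 - 11 = 29.
Surplus = qs - qd = 29 - 5 = 24.

24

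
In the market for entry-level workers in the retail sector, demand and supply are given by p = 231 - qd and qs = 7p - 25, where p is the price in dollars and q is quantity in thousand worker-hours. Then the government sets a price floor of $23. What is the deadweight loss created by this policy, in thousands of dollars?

Rearranging demand gives qd = 231 - p. Equilibrium: 231 - p = 7p - 25, so 256 = 8p and p* = 32, q* = 199.
The floor of 23 is below the equilibrium price 32, so it is not binding; the market clears at p* = 32, q* = 199.
Since the control does not bind, no trades are prevented and deadweight loss is zero.

0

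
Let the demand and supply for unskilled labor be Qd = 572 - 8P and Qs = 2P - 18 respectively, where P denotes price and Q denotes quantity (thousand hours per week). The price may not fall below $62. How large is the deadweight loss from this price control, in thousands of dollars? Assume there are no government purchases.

Without the control the market clears where 572 - 8P = 2P - 18, i.e. P* = 59 and Q* = 100.
The floor of 62 is above the equilibrium price 59, so it binds.
At P = 62: Qd = 572 - 8·62 = 76 and Qs = 2·62 - 18 = 106.
Quantity traded falls to 76. At Q = 76 the demand price is (572 - 76)/8 = 62 and the supply price is (18 + 76)/2 = 47.
Deadweight loss = ½ · (62 - 47) · (100 - 76) = ½ · 15 · 24 = 180.

180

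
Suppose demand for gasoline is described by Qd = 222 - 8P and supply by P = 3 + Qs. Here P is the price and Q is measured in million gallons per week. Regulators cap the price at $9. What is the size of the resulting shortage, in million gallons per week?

144

Rearranging supply gives Qs = P - 3. Equilibrium: 222 - 8P = P - 3, so 225 = 9P and P* = 25, Q* = 22.
Since 9 < 25, the ceiling is binding.
At P = 9: Qd = 222 - 8·9 = 150 and Qs = 9 - 3 = 6.
Shortage = Qd - Qs = 150 - 6 = 144.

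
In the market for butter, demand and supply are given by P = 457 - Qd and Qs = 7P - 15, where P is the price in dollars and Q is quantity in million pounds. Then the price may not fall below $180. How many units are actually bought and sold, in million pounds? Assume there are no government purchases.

Rearranging demand gives Qd = 457 - P. Without the control the market clears where 457 - P = 7P - 15, i.e. P* = 59 and Q* = 398.
Because the floor (180) lies above the market-clearing price, it is binding.
At P = 180: Qd = 457 - 180 = 277 and Qs = 7·180 - 15 = 1245.
The quantity actually transacted is the short side, demand: 277.

277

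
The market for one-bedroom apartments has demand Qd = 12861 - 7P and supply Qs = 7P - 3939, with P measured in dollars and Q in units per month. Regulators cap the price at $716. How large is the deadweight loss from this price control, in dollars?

Equilibrium: 12861 - 7P = 7P - 3939, so 16800 = 14P and P* = 1200, Q* = 4461.
Because the ceiling (716) lies below the market-clearing price, it is binding.
At P = 716: Qd = 12861 - 7·716 = 7849 and Qs = 7·716 - 3939 = 1073.
Quantity traded falls to 1073. At Q = 1073 the demand price is (12861 - 1073)/7 = 1684 and the supply price is (3939 + 1073)/7 = 716.
Deadweight loss = ½ · (1684 - 716) · (4461 - 1073) = ½ · 968 · 3388 = 1639792.

1639792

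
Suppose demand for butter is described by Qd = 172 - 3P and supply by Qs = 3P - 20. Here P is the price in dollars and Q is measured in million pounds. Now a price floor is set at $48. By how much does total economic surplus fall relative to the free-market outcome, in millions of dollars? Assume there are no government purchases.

768

Setting quantity demanded equal to quantity supplied, 172 - 3P = 3P - 20, gives P* = 32 and Q* = 76.
The floor of 48 is above the equilibrium price 32, so it binds.
At P = 48: Qd = 172 - 3·48 = 28 and Qs = 3·48 - 20 = 124.
Quantity traded falls to 28. At Q = 28 the demand price is (172 - 28)/3 = 48 and the supply price is (20 + 28)/3 = 16.
Deadweight loss = ½ · (48 - 16) · (76 - 28) = ½ · 32 · 48 = 768.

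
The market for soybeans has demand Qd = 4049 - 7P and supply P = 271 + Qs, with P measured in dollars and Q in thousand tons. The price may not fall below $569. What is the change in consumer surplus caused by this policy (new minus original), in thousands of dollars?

-4857.5

Rearranging supply gives Qs = P - 271. Without the control the market clears where 4049 - 7P = P - 271, i.e. P* = 540 and Q* = 269.
The floor of 569 is above the equilibrium price 540, so it binds.
At P = 569: Qd = 4049 - 7·569 = 66 and Qs = 569 - 271 = 298.
Consumer surplus without the control is ½ · (4049/7 - 540) · 269 = 72361/14.
With the floor, consumers buy 66 units at 569, so CS = ½ · (4049/7 - 569) · 66 = 2178/7.
Change in consumer surplus = 2178/7 - 72361/14 = -4857.5.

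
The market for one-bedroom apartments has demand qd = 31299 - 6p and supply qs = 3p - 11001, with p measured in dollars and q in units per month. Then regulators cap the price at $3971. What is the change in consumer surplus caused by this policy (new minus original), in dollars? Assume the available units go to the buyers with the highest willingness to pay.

Equilibrium: 31299 - 6p = 3p - 11001, so 42300 = 9p and p* = 4700, q* = 3099.
Since 3971 < 4700, the ceiling is binding.
At p = 3971: qd = 31299 - 6·3971 = 7473 and qs = 3·3971 - 11001 = 912.
Consumer surplus without the control is ½ · (5216.5 - 4700) · 3099 = 800316.75.
With the ceiling, 912 units are sold at 3971 (assume they go to the highest-value buyers). The demand price at q = 912 is 5064.5, so CS = ½ · [(5216.5 - 3971) + (5064.5 - 3971)] · 912 = 1066584.
Change in consumer surplus = 1066584 - 800316.75 = 266267.25.

266267.25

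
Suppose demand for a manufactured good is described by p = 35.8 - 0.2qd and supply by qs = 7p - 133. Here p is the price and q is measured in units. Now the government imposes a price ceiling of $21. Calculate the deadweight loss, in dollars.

Rearranging demand gives qd = 179 - 5p. Setting quantity demanded equal to quantity supplied, 179 - 5p = 7p - 133, gives p* = 26 and q* = 49.
The ceiling of 21 is below the equilibrium price 26, so it binds.
At p = 21: qd = 179 - 5·21 = 74 and qs = 7·21 - 133 = 14.
Quantity traded falls to 14. At q = 14 the demand price is (179 - 14)/5 = 33 and the supply price is (133 + 14)/7 = 21.
Deadweight loss = ½ · (33 - 21) · (49 - 14) = ½ · 12 · 35 = 210.

210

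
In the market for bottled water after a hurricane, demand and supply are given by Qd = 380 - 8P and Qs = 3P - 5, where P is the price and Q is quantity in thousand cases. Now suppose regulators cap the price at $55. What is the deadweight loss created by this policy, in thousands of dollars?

Without the control the market clears where 380 - 8P = 3P - 5, i.e. P* = 35 and Q* = 100.
Since 55 is above P* = 35, the ceiling does not bind and the free-market outcome prevails.
Since the control does not bind, no trades are prevented and deadweight loss is zero.

0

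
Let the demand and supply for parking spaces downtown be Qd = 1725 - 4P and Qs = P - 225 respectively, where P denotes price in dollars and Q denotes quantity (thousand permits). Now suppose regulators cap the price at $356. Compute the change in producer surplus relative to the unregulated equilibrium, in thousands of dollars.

Setting quantity demanded equal to quantity supplied, 1725 - 4P = P - 225, gives P* = 390 and Q* = 165.
Because the ceiling (356) lies below the market-clearing price, it is binding.
At P = 356: Qd = 1725 - 4·356 = 301 and Qs = 356 - 225 = 131.
Producer surplus without the control is ½ · (390 - 225) · 165 = 13612.5.
With the ceiling, producers sell 131 units at 356, so PS = ½ · (356 - 225) · 131 = 8580.5.
Change in producer surplus = 8580.5 - 13612.5 = -5032.

-5032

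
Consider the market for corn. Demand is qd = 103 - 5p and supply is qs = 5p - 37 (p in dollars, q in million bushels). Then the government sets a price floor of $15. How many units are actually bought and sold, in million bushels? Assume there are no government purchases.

Equilibrium: 103 - 5p = 5p - 37, so 140 = 10p and p* = 14, q* = 33.
Because the floor (15) lies above the market-clearing price, it is binding.
At p = 15: qd = 103 - 5·15 = 28 and qs = 5·15 - 37 = 38.
The quantity actually transacted is the short side, demand: 28.

28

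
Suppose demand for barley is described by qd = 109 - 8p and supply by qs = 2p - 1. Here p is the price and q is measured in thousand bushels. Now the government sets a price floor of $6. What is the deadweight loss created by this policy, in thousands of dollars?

Setting quantity demanded equal to quantity supplied, 109 - 8p = 2p - 1, gives p* = 11 and q* = 21.
The floor of 6 is below the equilibrium price 11, so it is not binding; the market clears at p* = 11, q* = 21.
Since the control does not bind, no trades are prevented and deadweight loss is zero.

0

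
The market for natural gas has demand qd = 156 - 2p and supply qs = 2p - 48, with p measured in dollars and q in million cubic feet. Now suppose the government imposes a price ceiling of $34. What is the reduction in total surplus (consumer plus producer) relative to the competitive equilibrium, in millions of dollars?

Equilibrium: 156 - 2p = 2p - 48, so 204 = 4p and p* = 51, q* = 54.
Since 34 < 51, the ceiling is binding.
At p = 34: qd = 156 - 2·34 = 88 and qs = 2·34 - 48 = 20.
Quantity traded falls to 20. At q = 20 the demand price is (156 - 20)/2 = 68 and the supply price is (48 + 20)/2 = 34.
Deadweight loss = ½ · (68 - 34) · (54 - 20) = ½ · 34 · 34 = 578.

578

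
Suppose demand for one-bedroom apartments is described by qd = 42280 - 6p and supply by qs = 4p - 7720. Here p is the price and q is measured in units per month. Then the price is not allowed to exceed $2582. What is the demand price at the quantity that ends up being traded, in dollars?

Setting quantity demanded equal to quantity supplied, 42280 - 6p = 4p - 7720, gives p* = 5000 and q* = 12280.
The ceiling of 2582 is below the equilibrium price 5000, so it binds.
At p = 2582: qd = 42280 - 6·2582 = 26788 and qs = 4·2582 - 7720 = 2608.
Only 2608 units reach the market. On the demand curve, the marginal buyer's willingness to pay at q = 2608 is (42280 - 2608)/6 = 6612.

6612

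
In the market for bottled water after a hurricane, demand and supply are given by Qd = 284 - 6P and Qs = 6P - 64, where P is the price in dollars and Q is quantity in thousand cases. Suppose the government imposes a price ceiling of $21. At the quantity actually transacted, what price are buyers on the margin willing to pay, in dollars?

Setting quantity demanded equal to quantity supplied, 284 - 6P = 6P - 64, gives P* = 29 and Q* = 110.
Because the ceiling (21) lies below the market-clearing price, it is binding.
At P = 21: Qd = 284 - 6·21 = 158 and Qs = 6·21 - 64 = 62.
Only 62 units reach the market. On the demand curve, the marginal buyer's willingness to pay at Q = 62 is (284 - 62)/6 = 37.

37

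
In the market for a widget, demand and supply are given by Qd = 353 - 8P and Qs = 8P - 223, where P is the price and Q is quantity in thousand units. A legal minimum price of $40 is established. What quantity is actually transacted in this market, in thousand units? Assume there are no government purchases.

Setting quantity demanded equal to quantity supplied, 353 - 8P = 8P - 223, gives P* = 36 and Q* = 65.
Since 40 > 36, the floor is binding.
At P = 40: Qd = 353 - 8·40 = 33 and Qs = 8·40 - 223 = 97.
The quantity actually transacted is the short side, demand: 33.

33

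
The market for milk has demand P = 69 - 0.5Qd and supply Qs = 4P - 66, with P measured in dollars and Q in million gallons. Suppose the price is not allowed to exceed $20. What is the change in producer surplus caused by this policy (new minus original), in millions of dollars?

Rearranging demand gives Qd = 138 - 2P. Without the control the market clears where 138 - 2P = 4P - 66, i.e. P* = 34 and Q* = 70.
Since 20 < 34, the ceiling is binding.
At P = 20: Qd = 138 - 2·20 = 98 and Qs = 4·20 - 66 = 14.
Producer surplus without the control is ½ · (34 - 16.5) · 70 = 612.5.
With the ceiling, producers sell 14 units at 20, so PS = ½ · (20 - 16.5) · 14 = 24.5.
Change in producer surplus = 24.5 - 612.5 = -588.

-588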